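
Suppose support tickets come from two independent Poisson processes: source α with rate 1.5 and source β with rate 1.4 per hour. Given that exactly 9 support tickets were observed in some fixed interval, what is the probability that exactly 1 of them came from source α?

Given the total, each event is independently from source α with probability p = λ_α/(λ_α+λ_β) = 1.5/2.9 ≈ 0.5172.
So K ~ Binomial(9, 1.5/2.9): P(K = 1) = C(9,1) · (1.5/2.9)^1 · (1.4/2.9)^8 ≈ 0.0137.

0.0137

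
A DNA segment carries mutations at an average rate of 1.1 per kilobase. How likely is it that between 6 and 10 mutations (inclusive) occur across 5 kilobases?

0.4458

Over the interval, μ = 1.1 × 5 = 5.5 (5 kilobases).
P(6 ≤ N ≤ 10) = Σ_{j=6}^{10} e^(−5.5) · 5.5^j/j! ≈ 0.4458.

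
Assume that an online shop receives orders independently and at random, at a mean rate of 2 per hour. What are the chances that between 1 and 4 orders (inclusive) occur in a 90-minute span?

Over the interval, μ = 2 × 1.5 = 3 (a 90-minute span = 1.5 hours).
P(1 ≤ N ≤ 4) = Σ_{j=1}^{4} e^(−3) · 3^j/j! ≈ 0.7655.

0.7655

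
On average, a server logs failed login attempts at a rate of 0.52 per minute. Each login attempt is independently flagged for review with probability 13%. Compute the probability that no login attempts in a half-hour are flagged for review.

0.1316

Thinning: the login attempts that are flagged for review themselves form a Poisson process with rate 0.13 × 0.52 = 0.0676 per minute.
Over the interval, μ = 0.0676 × 30 = 2.028 (a half-hour = 30 minutes).
P(N = 0) = e^(−2.028) · 2.028^0/0! ≈ 0.1316.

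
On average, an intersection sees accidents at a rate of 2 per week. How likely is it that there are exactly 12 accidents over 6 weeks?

Over the interval, μ = 2 × 6 = 12 (6 weeks).
P(N = 12) = e^(−μ) μ^12/12! = e^(−12) · 12^12/479001600 ≈ 0.1144.

0.1144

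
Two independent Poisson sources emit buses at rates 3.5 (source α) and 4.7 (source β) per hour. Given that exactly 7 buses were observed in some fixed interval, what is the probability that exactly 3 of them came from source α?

Given the total, each event is independently from source α with probability p = λ_α/(λ_α+λ_β) = 3.5/8.2 ≈ 0.4268.
So K ~ Binomial(7, 3.5/8.2): P(K = 3) = C(7,3) · (3.5/8.2)^3 · (4.7/8.2)^4 ≈ 0.2937.

0.2937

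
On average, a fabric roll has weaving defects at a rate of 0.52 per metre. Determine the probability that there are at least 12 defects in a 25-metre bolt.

0.6468

Over the interval, μ = 0.52 × 25 = 13 (a 25-metre bolt = 25 metres).
P(N ≥ 12) = 1 − P(N ≤ 11) = 1 − Σ_{j=0}^{11} e^(−μ) μ^j/j! ≈ 0.6468.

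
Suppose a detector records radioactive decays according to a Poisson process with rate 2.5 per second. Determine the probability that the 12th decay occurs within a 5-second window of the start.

Over the interval, μ = 2.5 × 5 = 12.5 (a 5-second window = 5 seconds).
The 12th arrival falls in the interval iff at least 12 events occur there: P(S_12 ≤ t) = P(N ≥ 12) = 1 − P(N ≤ 11) ≈ 0.5942.

0.5942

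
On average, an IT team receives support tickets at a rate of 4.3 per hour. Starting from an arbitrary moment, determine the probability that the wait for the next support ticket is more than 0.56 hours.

The wait for the next event is exponential with rate λ = 4.3 per hour.
P(T > 0.56) = e^(−λt) = e^(−4.3 × 0.56) = e^(−2.408) ≈ 0.0900.

0.0900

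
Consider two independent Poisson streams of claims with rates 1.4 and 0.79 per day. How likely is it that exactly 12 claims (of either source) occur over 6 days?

Independent Poisson processes superpose: combined rate λ = 1.4 + 0.79 = 2.19 per day.
Over the interval, μ = 2.19 × 6 = 13.14 (6 days).
P(N = 12) = e^(−13.14) · 13.14^12/12! ≈ 0.1087.

0.1087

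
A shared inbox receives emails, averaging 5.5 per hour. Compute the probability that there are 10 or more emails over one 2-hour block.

0.6595

Over the interval, μ = 5.5 × 2 = 11 (a 2-hour block = 2 hours).
P(N ≥ 10) = 1 − P(N ≤ 9) = 1 − Σ_{j=0}^{9} e^(−μ) μ^j/j! ≈ 0.6595.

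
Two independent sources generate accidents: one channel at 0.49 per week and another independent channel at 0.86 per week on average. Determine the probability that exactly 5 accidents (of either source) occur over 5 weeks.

Independent Poisson processes superpose: combined rate λ = 0.49 + 0.86 = 1.35 per week.
Over the interval, μ = 1.35 × 5 = 6.75 (5 weeks).
P(N = 5) = e^(−6.75) · 6.75^5/5! ≈ 0.1367.

0.1367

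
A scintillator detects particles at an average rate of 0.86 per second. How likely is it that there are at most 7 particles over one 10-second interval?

0.3728

Over the interval, μ = 0.86 × 10 = 8.6 (a 10-second interval = 10 seconds).
P(N ≤ 7) = Σ_{j=0}^{7} e^(−μ) μ^j/j! ≈ 0.3728.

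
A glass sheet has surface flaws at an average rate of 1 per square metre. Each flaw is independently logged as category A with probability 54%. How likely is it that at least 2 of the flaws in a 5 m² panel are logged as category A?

Thinning: the flaws that are logged as category A themselves form a Poisson process with rate 0.54 × 1 = 0.54 per square metre.
Over the interval, μ = 0.54 × 5 = 2.7 (a 5 m² panel = 5 square metres).
P(N ≥ 2) = 1 − P(N ≤ 1) ≈ 0.7513.

0.7513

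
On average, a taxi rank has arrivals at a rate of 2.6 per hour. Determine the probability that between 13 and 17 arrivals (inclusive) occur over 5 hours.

0.4274

Over the interval, μ = 2.6 × 5 = 13 (5 hours).
P(13 ≤ N ≤ 17) = Σ_{j=13}^{17} e^(−13) · 13^j/j! ≈ 0.4274.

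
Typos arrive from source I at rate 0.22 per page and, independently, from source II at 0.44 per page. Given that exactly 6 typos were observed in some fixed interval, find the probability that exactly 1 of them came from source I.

0.2634

Given the total, each event is independently from source I with probability p = λ_I/(λ_I+λ_II) = 0.22/0.66 ≈ 0.3333.
So K ~ Binomial(6, 0.22/0.66): P(K = 1) = C(6,1) · (0.22/0.66)^1 · (0.44/0.66)^5 ≈ 0.2634.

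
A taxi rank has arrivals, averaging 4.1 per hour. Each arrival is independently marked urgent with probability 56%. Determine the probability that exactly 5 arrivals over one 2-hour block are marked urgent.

Thinning: the arrivals that are marked urgent themselves form a Poisson process with rate 0.56 × 4.1 = 2.296 per hour.
Over the interval, μ = 2.296 × 2 = 4.592 (a 2-hour block = 2 hours).
P(N = 5) = e^(−4.592) · 4.592^5/5! ≈ 0.1724.

0.1724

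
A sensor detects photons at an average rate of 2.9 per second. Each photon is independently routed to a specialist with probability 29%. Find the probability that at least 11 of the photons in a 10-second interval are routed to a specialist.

0.2268

Thinning: the photons that are routed to a specialist themselves form a Poisson process with rate 0.29 × 2.9 = 0.841 per second.
Over the interval, μ = 0.841 × 10 = 8.41 (a 10-second interval = 10 seconds).
P(N ≥ 11) = 1 − P(N ≤ 10) ≈ 0.2268.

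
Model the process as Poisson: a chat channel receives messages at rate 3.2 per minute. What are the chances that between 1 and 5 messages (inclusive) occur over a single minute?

0.8538

With mean μ = 3.2 per minute,
P(1 ≤ N ≤ 5) = Σ_{j=1}^{5} e^(−3.2) · 3.2^j/j! ≈ 0.8538.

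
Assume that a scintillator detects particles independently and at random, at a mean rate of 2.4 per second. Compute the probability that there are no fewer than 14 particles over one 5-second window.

Over the interval, μ = 2.4 × 5 = 12 (a 5-second window = 5 seconds).
P(N ≥ 14) = 1 − P(N ≤ 13) = 1 − Σ_{j=0}^{13} e^(−μ) μ^j/j! ≈ 0.3185.

0.3185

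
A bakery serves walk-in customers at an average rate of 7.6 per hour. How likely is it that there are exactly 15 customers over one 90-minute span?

Over the interval, μ = 7.6 × 1.5 = 11.4 (a 90-minute span = 1.5 hours).
P(N = 15) = e^(−μ) μ^15/15! = e^(−11.4) · 11.4^15/1307674368000 ≈ 0.0611.

0.0611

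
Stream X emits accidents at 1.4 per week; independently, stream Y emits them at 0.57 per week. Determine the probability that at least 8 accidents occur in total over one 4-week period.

Independent Poisson processes superpose: combined rate λ = 1.4 + 0.57 = 1.97 per week.
Over the interval, μ = 1.97 × 4 = 7.88 (a 4-week period = 4 weeks).
P(N ≥ 8) = 1 − P(N ≤ 7) ≈ 0.5302.

0.5302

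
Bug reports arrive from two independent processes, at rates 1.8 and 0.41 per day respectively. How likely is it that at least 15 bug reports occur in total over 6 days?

Independent Poisson processes superpose: combined rate λ = 1.8 + 0.41 = 2.21 per day.
Over the interval, μ = 2.21 × 6 = 13.26 (6 days).
P(N ≥ 15) = 1 − P(N ≤ 14) ≈ 0.3517.

0.3517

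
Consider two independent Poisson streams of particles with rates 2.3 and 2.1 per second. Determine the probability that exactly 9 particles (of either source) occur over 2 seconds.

Independent Poisson processes superpose: combined rate λ = 2.3 + 2.1 = 4.4 per second.
Over the interval, μ = 4.4 × 2 = 8.8 (2 seconds).
P(N = 9) = e^(−8.8) · 8.8^9/9! ≈ 0.1315.

0.1315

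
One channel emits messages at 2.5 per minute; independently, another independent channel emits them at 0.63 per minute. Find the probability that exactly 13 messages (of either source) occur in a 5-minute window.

0.0866

Independent Poisson processes superpose: combined rate λ = 2.5 + 0.63 = 3.13 per minute.
Over the interval, μ = 3.13 × 5 = 15.65 (a 5-minute window = 5 minutes).
P(N = 13) = e^(−15.65) · 15.65^13/13! ≈ 0.0866.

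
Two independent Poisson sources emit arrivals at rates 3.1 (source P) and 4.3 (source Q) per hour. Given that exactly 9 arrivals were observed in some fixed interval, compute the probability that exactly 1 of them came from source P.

Given the total, each event is independently from source P with probability p = λ_P/(λ_P+λ_Q) = 3.1/7.4 ≈ 0.4189.
So K ~ Binomial(9, 3.1/7.4): P(K = 1) = C(9,1) · (3.1/7.4)^1 · (4.3/7.4)^8 ≈ 0.0490.

0.0490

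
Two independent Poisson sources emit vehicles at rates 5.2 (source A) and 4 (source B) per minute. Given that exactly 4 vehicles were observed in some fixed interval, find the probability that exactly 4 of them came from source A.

0.1021

Given the total, each event is independently from source A with probability p = λ_A/(λ_A+λ_B) = 5.2/9.2 ≈ 0.5652.
So K ~ Binomial(4, 5.2/9.2): P(K = 4) = C(4,4) · (5.2/9.2)^4 · (4/9.2)^0 ≈ 0.1021.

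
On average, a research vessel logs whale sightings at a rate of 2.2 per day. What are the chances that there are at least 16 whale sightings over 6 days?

0.2544

Over the interval, μ = 2.2 × 6 = 13.2 (6 days).
P(N ≥ 16) = 1 − P(N ≤ 15) = 1 − Σ_{j=0}^{15} e^(−μ) μ^j/j! ≈ 0.2544.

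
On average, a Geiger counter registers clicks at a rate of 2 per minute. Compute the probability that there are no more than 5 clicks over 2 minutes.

0.7851

Over the interval, μ = 2 × 2 = 4 (2 minutes).
P(N ≤ 5) = Σ_{j=0}^{5} e^(−μ) μ^j/j! ≈ 0.7851.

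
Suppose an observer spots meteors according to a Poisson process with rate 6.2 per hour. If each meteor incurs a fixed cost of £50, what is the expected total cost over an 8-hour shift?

E[N] = 6.2 × 8 = 49.6 (an 8-hour shift = 8 hours); E[cost] = 49.6 × £50 = £2480.

£2480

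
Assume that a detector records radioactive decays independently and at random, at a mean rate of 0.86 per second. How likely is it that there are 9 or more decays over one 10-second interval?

0.4906

Over the interval, μ = 0.86 × 10 = 8.6 (a 10-second interval = 10 seconds).
P(N ≥ 9) = 1 − P(N ≤ 8) = 1 − Σ_{j=0}^{8} e^(−μ) μ^j/j! ≈ 0.4906.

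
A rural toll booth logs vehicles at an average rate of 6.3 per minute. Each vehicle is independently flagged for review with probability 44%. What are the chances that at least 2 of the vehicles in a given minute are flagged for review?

Thinning: the vehicles that are flagged for review themselves form a Poisson process with rate 0.44 × 6.3 = 2.772 per minute.
So μ = 2.772.
P(N ≥ 2) = 1 − P(N ≤ 1) ≈ 0.7641.

0.7641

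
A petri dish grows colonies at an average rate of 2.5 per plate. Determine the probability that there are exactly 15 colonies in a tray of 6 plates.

0.1024

Over the interval, μ = 2.5 × 6 = 15 (a tray of 6 plates = 6 plates).
P(N = 15) = e^(−μ) μ^15/15! = e^(−15) · 15^15/1307674368000 ≈ 0.1024.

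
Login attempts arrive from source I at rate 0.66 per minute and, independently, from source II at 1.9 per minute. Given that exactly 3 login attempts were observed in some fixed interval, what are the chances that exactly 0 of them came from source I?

0.4088

Given the total, each event is independently from source I with probability p = λ_I/(λ_I+λ_II) = 0.66/2.56 ≈ 0.2578.
So K ~ Binomial(3, 0.66/2.56): P(K = 0) = C(3,0) · (0.66/2.56)^0 · (1.9/2.56)^3 ≈ 0.4088.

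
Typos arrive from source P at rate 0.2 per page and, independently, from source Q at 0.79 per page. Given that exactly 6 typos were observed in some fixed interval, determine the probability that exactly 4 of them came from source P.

Given the total, each event is independently from source P with probability p = λ_P/(λ_P+λ_Q) = 0.2/0.99 ≈ 0.2020.
So K ~ Binomial(6, 0.2/0.99): P(K = 4) = C(6,4) · (0.2/0.99)^4 · (0.79/0.99)^2 ≈ 0.0159.

0.0159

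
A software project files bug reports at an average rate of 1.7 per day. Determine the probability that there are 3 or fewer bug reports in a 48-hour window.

0.5584

Over the interval, μ = 1.7 × 2 = 3.4 (a 48-hour window = 2 days).
P(N ≤ 3) = Σ_{j=0}^{3} e^(−μ) μ^j/j! ≈ 0.5584.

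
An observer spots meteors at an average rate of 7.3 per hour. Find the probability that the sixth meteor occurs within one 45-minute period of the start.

0.4668

Over the interval, μ = 7.3 × 0.75 = 5.475 (a 45-minute period = 0.75 hours).
The sixth arrival falls in the interval iff at least 6 events occur there: P(S_6 ≤ t) = P(N ≥ 6) = 1 − P(N ≤ 5) ≈ 0.4668.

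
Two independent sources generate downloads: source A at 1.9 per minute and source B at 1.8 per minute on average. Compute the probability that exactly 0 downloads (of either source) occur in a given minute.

0.0247

Independent Poisson processes superpose: combined rate λ = 1.9 + 1.8 = 3.7 per minute.
So μ = 3.7.
P(N = 0) = e^(−3.7) · 3.7^0/0! ≈ 0.0247.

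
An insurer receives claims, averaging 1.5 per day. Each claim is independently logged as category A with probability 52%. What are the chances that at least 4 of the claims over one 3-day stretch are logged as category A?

Thinning: the claims that are logged as category A themselves form a Poisson process with rate 0.52 × 1.5 = 0.78 per day.
Over the interval, μ = 0.78 × 3 = 2.34 (a 3-day stretch = 3 days).
P(N ≥ 4) = 1 − P(N ≤ 3) ≈ 0.2088.

0.2088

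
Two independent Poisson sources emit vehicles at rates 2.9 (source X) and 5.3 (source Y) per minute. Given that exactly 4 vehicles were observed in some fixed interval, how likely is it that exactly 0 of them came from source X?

Given the total, each event is independently from source X with probability p = λ_X/(λ_X+λ_Y) = 2.9/8.2 ≈ 0.3537.
So K ~ Binomial(4, 2.9/8.2): P(K = 0) = C(4,0) · (2.9/8.2)^0 · (5.3/8.2)^4 ≈ 0.1745.

0.1745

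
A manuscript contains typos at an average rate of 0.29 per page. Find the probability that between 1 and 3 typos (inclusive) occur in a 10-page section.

0.6146

Over the interval, μ = 0.29 × 10 = 2.9 (a 10-page section = 10 pages).
P(1 ≤ N ≤ 3) = Σ_{j=1}^{3} e^(−2.9) · 2.9^j/j! ≈ 0.6146.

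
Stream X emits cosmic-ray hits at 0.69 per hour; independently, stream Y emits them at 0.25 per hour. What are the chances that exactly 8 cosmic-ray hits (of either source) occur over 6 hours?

0.0902

Independent Poisson processes superpose: combined rate λ = 0.69 + 0.25 = 0.94 per hour.
Over the interval, μ = 0.94 × 6 = 5.64 (6 hours).
P(N = 8) = e^(−5.64) · 5.64^8/8! ≈ 0.0902.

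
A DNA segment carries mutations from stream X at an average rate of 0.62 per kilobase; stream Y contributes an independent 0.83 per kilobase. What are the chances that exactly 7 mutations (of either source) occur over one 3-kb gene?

Independent Poisson processes superpose: combined rate λ = 0.62 + 0.83 = 1.45 per kilobase.
Over the interval, μ = 1.45 × 3 = 4.35 (a 3-kb gene = 3 kilobases).
P(N = 7) = e^(−4.35) · 4.35^7/7! ≈ 0.0755.

0.0755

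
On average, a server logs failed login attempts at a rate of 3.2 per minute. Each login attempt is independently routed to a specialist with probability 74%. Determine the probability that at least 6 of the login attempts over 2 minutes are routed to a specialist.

Thinning: the login attempts that are routed to a specialist themselves form a Poisson process with rate 0.74 × 3.2 = 2.368 per minute.
Over the interval, μ = 2.368 × 2 = 4.736 (2 minutes).
P(N ≥ 6) = 1 − P(N ≤ 5) ≈ 0.3378.

0.3378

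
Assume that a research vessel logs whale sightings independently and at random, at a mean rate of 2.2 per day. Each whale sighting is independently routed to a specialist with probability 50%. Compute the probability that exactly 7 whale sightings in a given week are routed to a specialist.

Thinning: the whale sightings that are routed to a specialist themselves form a Poisson process with rate 0.5 × 2.2 = 1.1 per day.
Over the interval, μ = 1.1 × 7 = 7.7 (a week = 7 days).
P(N = 7) = e^(−7.7) · 7.7^7/7! ≈ 0.1442.

0.1442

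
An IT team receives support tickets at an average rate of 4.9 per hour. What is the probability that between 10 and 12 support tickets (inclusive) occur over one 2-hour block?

Over the interval, μ = 4.9 × 2 = 9.8 (a 2-hour block = 2 hours).
P(10 ≤ N ≤ 12) = Σ_{j=10}^{12} e^(−9.8) · 9.8^j/j! ≈ 0.3269.

0.3269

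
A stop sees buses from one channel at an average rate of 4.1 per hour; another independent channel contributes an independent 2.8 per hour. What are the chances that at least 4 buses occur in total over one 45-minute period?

Independent Poisson processes superpose: combined rate λ = 4.1 + 2.8 = 6.9 per hour.
Over the interval, μ = 6.9 × 0.75 = 5.175 (a 45-minute period = 0.75 hours).
P(N ≥ 4) = 1 − P(N ≤ 3) ≈ 0.7587.

0.7587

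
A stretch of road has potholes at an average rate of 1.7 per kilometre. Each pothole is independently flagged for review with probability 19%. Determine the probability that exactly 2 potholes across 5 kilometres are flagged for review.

Thinning: the potholes that are flagged for review themselves form a Poisson process with rate 0.19 × 1.7 = 0.323 per kilometre.
Over the interval, μ = 0.323 × 5 = 1.615 (5 kilometres).
P(N = 2) = e^(−1.615) · 1.615^2/2! ≈ 0.2594.

0.2594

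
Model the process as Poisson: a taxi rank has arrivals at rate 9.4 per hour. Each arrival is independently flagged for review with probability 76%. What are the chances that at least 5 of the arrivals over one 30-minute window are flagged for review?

Thinning: the arrivals that are flagged for review themselves form a Poisson process with rate 0.76 × 9.4 = 7.144 per hour.
Over the interval, μ = 7.144 × 0.5 = 3.572 (a 30-minute window = 0.5 hours).
P(N ≥ 5) = 1 − P(N ≤ 4) ≈ 0.2882.

0.2882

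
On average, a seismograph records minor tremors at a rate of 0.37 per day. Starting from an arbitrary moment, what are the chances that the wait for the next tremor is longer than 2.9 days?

The wait for the next event is exponential with rate λ = 0.37 per day.
P(T > 2.9) = e^(−λt) = e^(−0.37 × 2.9) = e^(−1.073) ≈ 0.3420.

0.3420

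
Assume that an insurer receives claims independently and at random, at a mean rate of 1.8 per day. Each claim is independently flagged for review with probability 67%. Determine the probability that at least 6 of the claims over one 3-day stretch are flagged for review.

0.1584

Thinning: the claims that are flagged for review themselves form a Poisson process with rate 0.67 × 1.8 = 1.206 per day.
Over the interval, μ = 1.206 × 3 = 3.618 (a 3-day stretch = 3 days).
P(N ≥ 6) = 1 − P(N ≤ 5) ≈ 0.1584.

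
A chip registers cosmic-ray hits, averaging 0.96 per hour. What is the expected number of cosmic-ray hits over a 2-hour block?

1.92

E[N] = λt = 0.96 × 2 = 1.92 (a 2-hour block = 2 hours).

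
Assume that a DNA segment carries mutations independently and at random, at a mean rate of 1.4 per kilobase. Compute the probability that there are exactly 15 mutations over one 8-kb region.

0.0572

Over the interval, μ = 1.4 × 8 = 11.2 (an 8-kb region = 8 kilobases).
P(N = 15) = e^(−μ) μ^15/15! = e^(−11.2) · 11.2^15/1307674368000 ≈ 0.0572.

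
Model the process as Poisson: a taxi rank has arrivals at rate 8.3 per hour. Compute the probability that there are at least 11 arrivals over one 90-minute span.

Over the interval, μ = 8.3 × 1.5 = 12.45 (a 90-minute span = 1.5 hours).
P(N ≥ 11) = 1 − P(N ≤ 10) = 1 − Σ_{j=0}^{10} e^(−μ) μ^j/j! ≈ 0.6981.

0.6981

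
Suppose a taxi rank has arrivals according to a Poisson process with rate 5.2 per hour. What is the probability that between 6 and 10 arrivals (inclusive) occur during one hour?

With mean μ = 5.2 per hour,
P(6 ≤ N ≤ 10) = Σ_{j=6}^{10} e^(−5.2) · 5.2^j/j! ≈ 0.4014.

0.4014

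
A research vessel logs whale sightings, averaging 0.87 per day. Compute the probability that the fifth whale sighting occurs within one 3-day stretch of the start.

0.1240

Over the interval, μ = 0.87 × 3 = 2.61 (a 3-day stretch = 3 days).
The fifth arrival falls in the interval iff at least 5 events occur there: P(S_5 ≤ t) = P(N ≥ 5) = 1 − P(N ≤ 4) ≈ 0.1240.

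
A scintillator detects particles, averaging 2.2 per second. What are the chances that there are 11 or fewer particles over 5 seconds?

0.5793

Over the interval, μ = 2.2 × 5 = 11 (5 seconds).
P(N ≤ 11) = Σ_{j=0}^{11} e^(−μ) μ^j/j! ≈ 0.5793.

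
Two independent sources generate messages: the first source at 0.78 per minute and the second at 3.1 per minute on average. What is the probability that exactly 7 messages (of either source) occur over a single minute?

0.0542

Independent Poisson processes superpose: combined rate λ = 0.78 + 3.1 = 3.88 per minute.
So μ = 3.88.
P(N = 7) = e^(−3.88) · 3.88^7/7! ≈ 0.0542.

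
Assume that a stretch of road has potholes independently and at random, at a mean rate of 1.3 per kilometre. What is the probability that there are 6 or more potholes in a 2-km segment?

0.0490

Over the interval, μ = 1.3 × 2 = 2.6 (a 2-km segment = 2 kilometres).
P(N ≥ 6) = 1 − P(N ≤ 5) = 1 − Σ_{j=0}^{5} e^(−μ) μ^j/j! ≈ 0.0490.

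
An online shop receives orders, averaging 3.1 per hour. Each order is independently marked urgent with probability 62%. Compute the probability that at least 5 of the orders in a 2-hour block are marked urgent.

0.3407

Thinning: the orders that are marked urgent themselves form a Poisson process with rate 0.62 × 3.1 = 1.922 per hour.
Over the interval, μ = 1.922 × 2 = 3.844 (a 2-hour block = 2 hours).
P(N ≥ 5) = 1 − P(N ≤ 4) ≈ 0.3407.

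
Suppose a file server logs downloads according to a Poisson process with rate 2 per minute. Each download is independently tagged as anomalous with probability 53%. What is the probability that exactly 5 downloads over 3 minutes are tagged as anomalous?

Thinning: the downloads that are tagged as anomalous themselves form a Poisson process with rate 0.53 × 2 = 1.06 per minute.
Over the interval, μ = 1.06 × 3 = 3.18 (3 minutes).
P(N = 5) = e^(−3.18) · 3.18^5/5! ≈ 0.1127.

0.1127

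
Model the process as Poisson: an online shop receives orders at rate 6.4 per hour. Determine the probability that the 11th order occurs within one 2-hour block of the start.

0.7307

Over the interval, μ = 6.4 × 2 = 12.8 (a 2-hour block = 2 hours).
The 11th arrival falls in the interval iff at least 11 events occur there: P(S_11 ≤ t) = P(N ≥ 11) = 1 − P(N ≤ 10) ≈ 0.7307.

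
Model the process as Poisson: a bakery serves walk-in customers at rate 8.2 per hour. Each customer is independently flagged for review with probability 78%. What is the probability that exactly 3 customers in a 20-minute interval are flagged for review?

Thinning: the customers that are flagged for review themselves form a Poisson process with rate 0.78 × 8.2 = 6.396 per hour.
Over the interval, μ = 6.396 × 1/3 = 2.132 (a 20-minute interval = 1/3 hours).
P(N = 3) = e^(−2.132) · 2.132^3/3! ≈ 0.1916.

0.1916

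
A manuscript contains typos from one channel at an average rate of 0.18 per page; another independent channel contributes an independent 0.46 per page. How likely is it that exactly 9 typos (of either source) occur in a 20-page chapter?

0.0702

Independent Poisson processes superpose: combined rate λ = 0.18 + 0.46 = 0.64 per page.
Over the interval, μ = 0.64 × 20 = 12.8 (a 20-page chapter = 20 pages).
P(N = 9) = e^(−12.8) · 12.8^9/9! ≈ 0.0702.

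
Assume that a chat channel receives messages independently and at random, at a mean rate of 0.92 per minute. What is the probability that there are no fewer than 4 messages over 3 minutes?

Over the interval, μ = 0.92 × 3 = 2.76 (3 minutes).
P(N ≥ 4) = 1 − P(N ≤ 3) = 1 − Σ_{j=0}^{3} e^(−μ) μ^j/j! ≈ 0.2992.

0.2992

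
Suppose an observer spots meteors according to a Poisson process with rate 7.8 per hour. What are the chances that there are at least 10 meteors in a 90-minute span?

Over the interval, μ = 7.8 × 1.5 = 11.7 (a 90-minute span = 1.5 hours).
P(N ≥ 10) = 1 − P(N ≤ 9) = 1 − Σ_{j=0}^{9} e^(−μ) μ^j/j! ≈ 0.7304.

0.7304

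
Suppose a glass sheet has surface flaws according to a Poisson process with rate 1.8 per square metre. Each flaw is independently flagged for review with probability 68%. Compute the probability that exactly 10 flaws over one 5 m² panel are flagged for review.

Thinning: the flaws that are flagged for review themselves form a Poisson process with rate 0.68 × 1.8 = 1.224 per square metre.
Over the interval, μ = 1.224 × 5 = 6.12 (a 5 m² panel = 5 square metres).
P(N = 10) = e^(−6.12) · 6.12^10/10! ≈ 0.0447.

0.0447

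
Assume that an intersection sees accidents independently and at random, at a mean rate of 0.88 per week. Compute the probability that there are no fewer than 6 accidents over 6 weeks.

0.4330

Over the interval, μ = 0.88 × 6 = 5.28 (6 weeks).
P(N ≥ 6) = 1 − P(N ≤ 5) = 1 − Σ_{j=0}^{5} e^(−μ) μ^j/j! ≈ 0.4330.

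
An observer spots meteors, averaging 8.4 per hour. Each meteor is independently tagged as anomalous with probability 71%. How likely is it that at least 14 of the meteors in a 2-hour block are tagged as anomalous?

0.3109

Thinning: the meteors that are tagged as anomalous themselves form a Poisson process with rate 0.71 × 8.4 = 5.964 per hour.
Over the interval, μ = 5.964 × 2 = 11.928 (a 2-hour block = 2 hours).
P(N ≥ 14) = 1 − P(N ≤ 13) ≈ 0.3109.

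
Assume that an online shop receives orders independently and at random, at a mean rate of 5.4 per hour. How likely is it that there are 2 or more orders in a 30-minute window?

Over the interval, μ = 5.4 × 0.5 = 2.7 (a 30-minute window = 0.5 hours).
P(N ≥ 2) = 1 − P(N ≤ 1) = 1 − Σ_{j=0}^{1} e^(−μ) μ^j/j! ≈ 0.7513.

0.7513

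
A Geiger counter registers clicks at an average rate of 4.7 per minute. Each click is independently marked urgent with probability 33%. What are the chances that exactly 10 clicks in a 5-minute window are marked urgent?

Thinning: the clicks that are marked urgent themselves form a Poisson process with rate 0.33 × 4.7 = 1.551 per minute.
Over the interval, μ = 1.551 × 5 = 7.755 (a 5-minute window = 5 minutes).
P(N = 10) = e^(−7.755) · 7.755^10/10! ≈ 0.0929.

0.0929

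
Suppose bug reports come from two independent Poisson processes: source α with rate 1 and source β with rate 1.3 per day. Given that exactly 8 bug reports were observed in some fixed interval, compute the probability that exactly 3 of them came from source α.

0.2655

Given the total, each event is independently from source α with probability p = λ_α/(λ_α+λ_β) = 1/2.3 ≈ 0.4348.
So K ~ Binomial(8, 1/2.3): P(K = 3) = C(8,3) · (1/2.3)^3 · (1.3/2.3)^5 ≈ 0.2655.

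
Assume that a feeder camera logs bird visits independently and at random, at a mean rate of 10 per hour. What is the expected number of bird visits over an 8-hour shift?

E[N] = λt = 10 × 8 = 80 (an 8-hour shift = 8 hours).

80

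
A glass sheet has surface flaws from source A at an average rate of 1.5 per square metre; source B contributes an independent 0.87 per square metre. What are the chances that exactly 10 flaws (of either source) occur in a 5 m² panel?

Independent Poisson processes superpose: combined rate λ = 1.5 + 0.87 = 2.37 per square metre.
Over the interval, μ = 2.37 × 5 = 11.85 (a 5 m² panel = 5 square metres).
P(N = 10) = e^(−11.85) · 11.85^10/10! ≈ 0.1074.

0.1074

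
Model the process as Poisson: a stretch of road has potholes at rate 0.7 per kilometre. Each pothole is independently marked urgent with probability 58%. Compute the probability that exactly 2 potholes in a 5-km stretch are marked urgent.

Thinning: the potholes that are marked urgent themselves form a Poisson process with rate 0.58 × 0.7 = 0.406 per kilometre.
Over the interval, μ = 0.406 × 5 = 2.03 (a 5-km stretch = 5 kilometres).
P(N = 2) = e^(−2.03) · 2.03^2/2! ≈ 0.2706.

0.2706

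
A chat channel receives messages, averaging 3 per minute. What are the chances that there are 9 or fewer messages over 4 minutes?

0.2424

Over the interval, μ = 3 × 4 = 12 (4 minutes).
P(N ≤ 9) = Σ_{j=0}^{9} e^(−μ) μ^j/j! ≈ 0.2424.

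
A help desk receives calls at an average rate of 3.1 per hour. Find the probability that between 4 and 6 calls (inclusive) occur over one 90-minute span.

0.4937

Over the interval, μ = 3.1 × 1.5 = 4.65 (a 90-minute span = 1.5 hours).
P(4 ≤ N ≤ 6) = Σ_{j=4}^{6} e^(−4.65) · 4.65^j/j! ≈ 0.4937.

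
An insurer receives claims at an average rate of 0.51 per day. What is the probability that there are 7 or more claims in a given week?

Over the interval, μ = 0.51 × 7 = 3.57 (a week = 7 days).
P(N ≥ 7) = 1 − P(N ≤ 6) = 1 − Σ_{j=0}^{6} e^(−μ) μ^j/j! ≈ 0.0708.

0.0708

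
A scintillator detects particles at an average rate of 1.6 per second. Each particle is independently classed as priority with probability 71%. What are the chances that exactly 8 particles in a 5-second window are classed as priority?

Thinning: the particles that are classed as priority themselves form a Poisson process with rate 0.71 × 1.6 = 1.136 per second.
Over the interval, μ = 1.136 × 5 = 5.68 (a 5-second window = 5 seconds).
P(N = 8) = e^(−5.68) · 5.68^8/8! ≈ 0.0917.

0.0917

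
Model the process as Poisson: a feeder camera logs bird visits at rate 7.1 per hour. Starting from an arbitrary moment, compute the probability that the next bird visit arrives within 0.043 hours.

Inter-arrival times are exponential with rate λ = 7.1 per hour.
P(T ≤ 0.043) = 1 − e^(−λt) = 1 − e^(−7.1 × 0.043) = 1 − e^(−0.3053) ≈ 0.2631.

0.2631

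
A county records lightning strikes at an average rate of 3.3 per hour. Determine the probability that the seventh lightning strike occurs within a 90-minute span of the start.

0.2305

Over the interval, μ = 3.3 × 1.5 = 4.95 (a 90-minute span = 1.5 hours).
The seventh arrival falls in the interval iff at least 7 events occur there: P(S_7 ≤ t) = P(N ≥ 7) = 1 − P(N ≤ 6) ≈ 0.2305.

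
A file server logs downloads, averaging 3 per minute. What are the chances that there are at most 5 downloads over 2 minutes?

Over the interval, μ = 3 × 2 = 6 (2 minutes).
P(N ≤ 5) = Σ_{j=0}^{5} e^(−μ) μ^j/j! ≈ 0.4457.

0.4457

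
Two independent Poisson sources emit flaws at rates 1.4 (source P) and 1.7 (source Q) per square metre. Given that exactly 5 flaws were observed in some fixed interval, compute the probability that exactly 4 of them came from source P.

0.1141

Given the total, each event is independently from source P with probability p = λ_P/(λ_P+λ_Q) = 1.4/3.1 ≈ 0.4516.
So K ~ Binomial(5, 1.4/3.1): P(K = 4) = C(5,4) · (1.4/3.1)^4 · (1.7/3.1)^1 ≈ 0.1141.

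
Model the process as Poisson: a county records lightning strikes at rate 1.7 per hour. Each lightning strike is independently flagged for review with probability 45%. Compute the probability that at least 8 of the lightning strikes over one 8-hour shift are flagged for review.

0.2727

Thinning: the lightning strikes that are flagged for review themselves form a Poisson process with rate 0.45 × 1.7 = 0.765 per hour.
Over the interval, μ = 0.765 × 8 = 6.12 (an 8-hour shift = 8 hours).
P(N ≥ 8) = 1 − P(N ≤ 7) ≈ 0.2727.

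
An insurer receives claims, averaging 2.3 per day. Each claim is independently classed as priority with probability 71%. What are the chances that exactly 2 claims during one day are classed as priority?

Thinning: the claims that are classed as priority themselves form a Poisson process with rate 0.71 × 2.3 = 1.633 per day.
So μ = 1.633.
P(N = 2) = e^(−1.633) · 1.633^2/2! ≈ 0.2605.

0.2605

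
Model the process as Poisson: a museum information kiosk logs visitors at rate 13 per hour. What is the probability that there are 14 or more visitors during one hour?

With mean μ = 13 per hour,
P(N ≥ 14) = 1 − P(N ≤ 13) = 1 − Σ_{j=0}^{13} e^(−μ) μ^j/j! ≈ 0.4270.

0.4270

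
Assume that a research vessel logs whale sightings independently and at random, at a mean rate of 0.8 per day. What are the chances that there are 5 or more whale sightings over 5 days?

Over the interval, μ = 0.8 × 5 = 4 (5 days).
P(N ≥ 5) = 1 − P(N ≤ 4) = 1 − Σ_{j=0}^{4} e^(−μ) μ^j/j! ≈ 0.3712.

0.3712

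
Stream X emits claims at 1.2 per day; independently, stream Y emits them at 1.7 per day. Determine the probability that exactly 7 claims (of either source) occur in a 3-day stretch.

Independent Poisson processes superpose: combined rate λ = 1.2 + 1.7 = 2.9 per day.
Over the interval, μ = 2.9 × 3 = 8.7 (a 3-day stretch = 3 days).
P(N = 7) = e^(−8.7) · 8.7^7/7! ≈ 0.1247.

0.1247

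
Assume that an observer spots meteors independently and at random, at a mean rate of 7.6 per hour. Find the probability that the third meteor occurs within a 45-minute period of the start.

Over the interval, μ = 7.6 × 0.75 = 5.7 (a 45-minute period = 0.75 hours).
The third arrival falls in the interval iff at least 3 events occur there: P(S_3 ≤ t) = P(N ≥ 3) = 1 − P(N ≤ 2) ≈ 0.9232.

0.9232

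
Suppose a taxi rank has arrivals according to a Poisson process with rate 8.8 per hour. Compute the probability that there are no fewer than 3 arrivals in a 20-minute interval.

Over the interval, μ = 8.8 × 1/3 ≈ 2.93333 (a 20-minute interval = 1/3 hours).
P(N ≥ 3) = 1 − P(N ≤ 2) = 1 − Σ_{j=0}^{2} e^(−μ) μ^j/j! ≈ 0.5617.

0.5617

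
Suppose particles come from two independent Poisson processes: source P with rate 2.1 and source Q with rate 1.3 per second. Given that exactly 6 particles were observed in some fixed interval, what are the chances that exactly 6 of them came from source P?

Given the total, each event is independently from source P with probability p = λ_P/(λ_P+λ_Q) = 2.1/3.4 ≈ 0.6176.
So K ~ Binomial(6, 2.1/3.4): P(K = 6) = C(6,6) · (2.1/3.4)^6 · (1.3/3.4)^0 ≈ 0.0555.

0.0555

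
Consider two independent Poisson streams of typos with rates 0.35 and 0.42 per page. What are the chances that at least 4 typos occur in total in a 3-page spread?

Independent Poisson processes superpose: combined rate λ = 0.35 + 0.42 = 0.77 per page.
Over the interval, μ = 0.77 × 3 = 2.31 (a 3-page spread = 3 pages).
P(N ≥ 4) = 1 − P(N ≤ 3) ≈ 0.2027.

0.2027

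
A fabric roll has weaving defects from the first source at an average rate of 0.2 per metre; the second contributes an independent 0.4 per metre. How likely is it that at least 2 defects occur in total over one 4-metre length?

Independent Poisson processes superpose: combined rate λ = 0.2 + 0.4 = 0.6 per metre.
Over the interval, μ = 0.6 × 4 = 2.4 (a 4-metre length = 4 metres).
P(N ≥ 2) = 1 − P(N ≤ 1) ≈ 0.6916.

0.6916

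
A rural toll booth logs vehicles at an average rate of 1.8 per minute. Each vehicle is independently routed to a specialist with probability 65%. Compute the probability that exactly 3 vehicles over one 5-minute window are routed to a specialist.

Thinning: the vehicles that are routed to a specialist themselves form a Poisson process with rate 0.65 × 1.8 = 1.17 per minute.
Over the interval, μ = 1.17 × 5 = 5.85 (a 5-minute window = 5 minutes).
P(N = 3) = e^(−5.85) · 5.85^3/3! ≈ 0.0961.

0.0961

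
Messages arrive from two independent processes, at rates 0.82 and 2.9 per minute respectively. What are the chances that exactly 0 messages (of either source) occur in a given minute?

0.0242

Independent Poisson processes superpose: combined rate λ = 0.82 + 2.9 = 3.72 per minute.
So μ = 3.72.
P(N = 0) = e^(−3.72) · 3.72^0/0! ≈ 0.0242.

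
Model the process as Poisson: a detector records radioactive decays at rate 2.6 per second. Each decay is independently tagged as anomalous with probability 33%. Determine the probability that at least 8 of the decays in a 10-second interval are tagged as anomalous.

0.6247

Thinning: the decays that are tagged as anomalous themselves form a Poisson process with rate 0.33 × 2.6 = 0.858 per second.
Over the interval, μ = 0.858 × 10 = 8.58 (a 10-second interval = 10 seconds).
P(N ≥ 8) = 1 − P(N ≤ 7) ≈ 0.6247.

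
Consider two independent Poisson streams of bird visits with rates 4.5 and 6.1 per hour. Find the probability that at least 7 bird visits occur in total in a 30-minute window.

Independent Poisson processes superpose: combined rate λ = 4.5 + 6.1 = 10.6 per hour.
Over the interval, μ = 10.6 × 0.5 = 5.3 (a 30-minute window = 0.5 hours).
P(N ≥ 7) = 1 − P(N ≤ 6) ≈ 0.2829.

0.2829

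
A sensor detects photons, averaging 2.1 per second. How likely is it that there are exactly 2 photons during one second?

With mean μ = 2.1 per second,
P(N = 2) = e^(−μ) μ^2/2! = e^(−2.1) · 2.1^2/2 ≈ 0.2700.

0.2700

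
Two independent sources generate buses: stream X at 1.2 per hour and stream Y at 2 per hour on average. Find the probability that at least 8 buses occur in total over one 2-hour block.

Independent Poisson processes superpose: combined rate λ = 1.2 + 2 = 3.2 per hour.
Over the interval, μ = 3.2 × 2 = 6.4 (a 2-hour block = 2 hours).
P(N ≥ 8) = 1 − P(N ≤ 7) ≈ 0.3127.

0.3127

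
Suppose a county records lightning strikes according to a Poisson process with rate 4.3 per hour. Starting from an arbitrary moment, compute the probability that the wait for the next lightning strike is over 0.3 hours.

0.2753

The wait for the next event is exponential with rate λ = 4.3 per hour.
P(T > 0.3) = e^(−λt) = e^(−4.3 × 0.3) = e^(−1.29) ≈ 0.2753.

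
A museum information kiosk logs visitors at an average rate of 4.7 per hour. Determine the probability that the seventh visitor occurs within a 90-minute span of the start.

0.5577

Over the interval, μ = 4.7 × 1.5 = 7.05 (a 90-minute span = 1.5 hours).
The seventh arrival falls in the interval iff at least 7 events occur there: P(S_7 ≤ t) = P(N ≥ 7) = 1 − P(N ≤ 6) ≈ 0.5577.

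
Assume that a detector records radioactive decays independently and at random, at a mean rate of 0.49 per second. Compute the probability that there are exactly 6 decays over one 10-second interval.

Over the interval, μ = 0.49 × 10 = 4.9 (a 10-second interval = 10 seconds).
P(N = 6) = e^(−μ) μ^6/6! = e^(−4.9) · 4.9^6/720 ≈ 0.1432.

0.1432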